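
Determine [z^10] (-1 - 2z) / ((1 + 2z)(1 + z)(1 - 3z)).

-44287

Partial fractions give a closed form: a_n = (-1/4)·(-1)^n + (-3/4)·3^n.
At n = 10: a_10 = -44287.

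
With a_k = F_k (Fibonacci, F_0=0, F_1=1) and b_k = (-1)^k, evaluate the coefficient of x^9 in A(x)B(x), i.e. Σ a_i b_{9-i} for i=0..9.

22

The convolution is the t^9 coefficient of A(t)B(t).
Σ = 0·(-1) + 1·1 + 1·(-1) + 2·1 + 3·(-1) + 5·1 + 8·(-1) + 13·1 + 21·(-1) + 34·1 = 22.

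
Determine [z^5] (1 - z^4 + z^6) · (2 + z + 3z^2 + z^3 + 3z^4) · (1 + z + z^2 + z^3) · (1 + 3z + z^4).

25

(1 - z^4 + z^6) has coefficients 1,0,0,0,-1,0 for degrees 0…5.
(2 + z + 3z^2 + z^3 + 3z^4) has coefficients 2,1,3,1,3,0 for degrees 0…5.
Multiplying by (1 + z + z^2 + z^3) gives running coefficients 2,3,6,7,8,7 for degrees 0…5.
Finally multiplying by (1 + 3z + z^4), the product of all factors after the first has coefficients 2,9,15,25,31,34 for degrees 0…5.
[z^5] = 1·34 − 1·9 = 25.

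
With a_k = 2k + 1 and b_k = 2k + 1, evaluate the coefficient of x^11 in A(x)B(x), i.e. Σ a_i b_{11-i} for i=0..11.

1156

Write out a_i and b_{11-i} for i = 0,…,11 and sum the products.
Σ = 1·23 + 3·21 + 5·19 + 7·17 + 9·15 + 11·13 + 13·11 + 15·9 + 17·7 + 19·5 + 21·3 + 23·1 = 1156.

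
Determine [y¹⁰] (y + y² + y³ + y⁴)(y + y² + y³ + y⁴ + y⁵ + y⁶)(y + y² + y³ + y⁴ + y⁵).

17

(y + y² + y³ + y⁴) has coefficients 0,1,1,1,1 for degrees 0…4.
(y + y² + y³ + y⁴ + y⁵ + y⁶) has coefficients 0,1,1,1,1,1,1,0,0,0,0 for degrees 0…10.
Finally multiplying by (y + y² + y³ + y⁴ + y⁵), the product of all factors after the first has coefficients 0,0,1,2,3,4,5,5,4,3,2 for degrees 0…10.
[y¹⁰] = 1·3 + 1·4 + 1·5 + 1·5 = 17.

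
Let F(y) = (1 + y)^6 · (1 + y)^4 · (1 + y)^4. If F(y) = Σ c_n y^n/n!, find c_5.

240240

The EGF product rule gives c_5 = Σ_{k_1+k_2+k_3=5} C(5; k_1,k_2,k_3) · ∏ g_i(k_i), where (1+y)^6 gives the falling factorial (6)_k; (1+y)^4 gives the falling factorial (4)_k; (1+y)^4 gives the falling factorial (4)_k.
g_1(k) for k = 0…5: 1, 6, 30, 120, 360, 720.
g_2(k) for k = 0…5: 1, 4, 12, 24, 24, 0.
g_3(k) for k = 0…5: 1, 4, 12, 24, 24, 0.
First combine the last two factors: h(k) = Σ_j C(k,j)·g_2(j)·g_3(k−j) for k = 0…5: 1, 8, 56, 336, 1680, 6720.
c_5 = Σ_k C(5,k)·g_1(k)·h(5−k) = 1·1·6720 + 5·6·1680 + 10·30·336 + 10·120·56 + 5·360·8 + 1·720·1 = 6720 + 50400 + 100800 + 67200 + 14400 + 720 = 240240.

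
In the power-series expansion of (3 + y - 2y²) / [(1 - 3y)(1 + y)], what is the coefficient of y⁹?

45927

The denominator gives the recurrence a_n = 2a_(n−1) + 3a_(n−2) for n ≥ 3; the numerator fixes a_0 = 3, a_1 = 7, a_2 = 21.
Iterating: 3, 7, 21, 63, 189, 567, 1701, 5103, 15309, 45927, so a_9 = 45927.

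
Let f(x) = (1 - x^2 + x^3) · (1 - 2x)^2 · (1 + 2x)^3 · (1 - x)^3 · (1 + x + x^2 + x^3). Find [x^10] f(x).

(1 - x^2 + x^3) has coefficients 1,0,-1,1 for degrees 0…3.
(1 - 2x)^2 has coefficients 1,-4,4,0,0,0,0,0,0,0,0 for degrees 0…10.
Multiplying by (1 + 2x)^3 gives running coefficients 1,2,-8,-16,16,32,0,0,0,0,0 for degrees 0…10.
Multiplying by (1 - x)^3 gives running coefficients 1,-1,-11,13,38,-56,-32,80,-32,0,0 for degrees 0…10.
Finally multiplying by (1 + x + x^2 + x^3), the product of all factors after the first has coefficients 1,0,-11,2,39,-16,-37,30,-40,16,48 for degrees 0…10.
[x^10] = 1·48 − 1·(-40) + 1·30 = 118.

118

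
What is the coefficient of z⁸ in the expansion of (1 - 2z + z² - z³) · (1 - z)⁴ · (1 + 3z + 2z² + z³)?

(1 - 2z + z² - z³) has coefficients 1,-2,1,-1 for degrees 0…3.
(1 - z)⁴ has coefficients 1,-4,6,-4,1,0,0,0,0 for degrees 0…8.
Finally multiplying by (1 + 3z + 2z² + z³), the product of all factors after the first has coefficients 1,-1,-4,7,-3,1,-2,1,0 for degrees 0…8.
[z⁸] = 1·0 − 2·1 + 1·(-2) − 1·1 = -5.

-5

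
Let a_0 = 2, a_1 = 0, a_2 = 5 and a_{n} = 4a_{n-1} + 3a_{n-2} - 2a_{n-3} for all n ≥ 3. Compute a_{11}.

The ordinary generating function has denominator 1 - 4q - 3q^2 + 2q^3.
Iterating the recurrence: a_0,…,a_{11} = 2, 0, 5, 16, 79, 354, 1621, 7388, 33707, 153750, 701345, 3199216.

3199216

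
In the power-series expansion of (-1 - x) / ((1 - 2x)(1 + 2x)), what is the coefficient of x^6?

-64

Partial fractions give a closed form: a_n = (-3/4)·2^n + (-1/4)·(-2)^n.
At n = 6: a_6 = -64.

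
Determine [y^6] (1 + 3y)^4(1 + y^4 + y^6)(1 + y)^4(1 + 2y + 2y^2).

5287

(1 + 3y)^4 has coefficients 1,12,54,108,81 for degrees 0…4.
(1 + y^4 + y^6) has coefficients 1,0,0,0,1,0,1 for degrees 0…6.
Multiplying by (1 + y)^4 gives running coefficients 1,4,6,4,2,4,7 for degrees 0…6.
Finally multiplying by (1 + 2y + 2y^2), the product of all factors after the first has coefficients 1,6,16,24,22,16,19 for degrees 0…6.
[y^6] = 1·19 + 12·16 + 54·22 + 108·24 + 81·16 = 5287.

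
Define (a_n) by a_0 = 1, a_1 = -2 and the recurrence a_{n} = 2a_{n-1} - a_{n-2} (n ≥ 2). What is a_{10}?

-29

The ordinary generating function has denominator 1 - 2x + x^2.
Iterating the recurrence: a_0,…,a_{10} = 1, -2, -5, -8, -11, -14, -17, -20, -23, -26, -29.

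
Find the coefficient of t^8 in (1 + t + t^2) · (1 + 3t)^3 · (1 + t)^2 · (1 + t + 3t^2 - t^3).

153

(1 + t + t^2) has coefficients 1,1,1 for degrees 0…2.
(1 + 3t)^3 has coefficients 1,9,27,27,0,0,0,0,0 for degrees 0…8.
Multiplying by (1 + t)^2 gives running coefficients 1,11,46,90,81,27,0,0,0 for degrees 0…8.
Finally multiplying by (1 + t + 3t^2 - t^3), the product of all factors after the first has coefficients 1,12,60,168,298,332,180,0,-27 for degrees 0…8.
[t^8] = 1·(-27) + 1·0 + 1·180 = 153.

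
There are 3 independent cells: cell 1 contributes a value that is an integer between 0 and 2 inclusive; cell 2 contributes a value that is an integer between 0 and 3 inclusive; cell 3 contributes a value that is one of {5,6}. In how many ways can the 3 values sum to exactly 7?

The generating function for the choices is (1 + y + y²)·(1 + y + y² + y³)·(y⁵ + y⁶); the count is [y⁷].
(1 + y + y²) has coefficients 1,1,1 for degrees 0…2.
(1 + y + y² + y³) has coefficients 1,1,1,1,0,0,0,0 for degrees 0…7.
Finally multiplying by (y⁵ + y⁶), the product of all factors after the first has coefficients 0,0,0,0,0,1,2,2 for degrees 0…7.
[y⁷] = 1·2 + 1·2 + 1·1 = 5.

5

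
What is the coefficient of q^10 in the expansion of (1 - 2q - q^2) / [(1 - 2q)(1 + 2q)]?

768

The denominator gives the recurrence a_n = 4a_(n−2) for n ≥ 3; the numerator fixes a_0 = 1, a_1 = -2, a_2 = 3.
Iterating: 1, -2, 3, -8, 12, -32, 48, -128, 192, -512, 768, so a_10 = 768.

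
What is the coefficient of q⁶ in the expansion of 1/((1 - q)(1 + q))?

1

The denominator gives the recurrence a_n = a_(n−2) for n ≥ 2; the numerator fixes a_0 = 1, a_1 = 0.
Iterating: 1, 0, 1, 0, 1, 0, 1, so a_6 = 1.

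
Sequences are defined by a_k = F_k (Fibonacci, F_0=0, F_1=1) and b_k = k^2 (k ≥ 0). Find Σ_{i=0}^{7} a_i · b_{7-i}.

148

The convolution is the t^7 coefficient of A(t)B(t).
Σ = 0·49 + 1·36 + 1·25 + 2·16 + 3·9 + 5·4 + 8·1 + 13·0 = 148.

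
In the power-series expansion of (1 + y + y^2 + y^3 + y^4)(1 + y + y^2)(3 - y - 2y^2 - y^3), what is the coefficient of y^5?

-6

(1 + y + y^2 + y^3 + y^4) has coefficients 1,1,1,1,1 for degrees 0…4.
(1 + y + y^2) has coefficients 1,1,1,0,0,0 for degrees 0…5.
Finally multiplying by (3 - y - 2y^2 - y^3), the product of all factors after the first has coefficients 3,2,0,-4,-3,-1 for degrees 0…5.
[y^5] = 1·(-1) + 1·(-3) + 1·(-4) + 1·0 + 1·2 = -6.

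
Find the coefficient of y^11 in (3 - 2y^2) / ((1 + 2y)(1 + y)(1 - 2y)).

-3413

Partial fractions give a closed form: a_n = (5/2)·(-2)^n + (-1/3)·(-1)^n + (5/6)·2^n.
At n = 11: a_11 = -3413.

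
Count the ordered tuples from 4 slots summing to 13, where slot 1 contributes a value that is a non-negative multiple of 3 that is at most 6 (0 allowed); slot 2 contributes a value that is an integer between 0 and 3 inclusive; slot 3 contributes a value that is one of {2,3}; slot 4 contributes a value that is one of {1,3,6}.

The generating function for the choices is (1 + t^3 + t^6)·(1 + t + t^2 + t^3)·(t^2 + t^3)·(t + t^3 + t^6); the count is [t^13].
(1 + t^3 + t^6) has coefficients 1,0,0,1,0,0,1 for degrees 0…6.
(1 + t + t^2 + t^3) has coefficients 1,1,1,1,0,0,0,0,0,0,0,0,0,0 for degrees 0…13.
Multiplying by (t^2 + t^3) gives running coefficients 0,0,1,2,2,2,1,0,0,0,0,0,0,0 for degrees 0…13.
Finally multiplying by (t + t^3 + t^6), the product of all factors after the first has coefficients 0,0,0,1,2,3,4,3,3,3,2,2,1,0 for degrees 0…13.
[t^13] = 1·0 + 1·2 + 1·3 = 5.

5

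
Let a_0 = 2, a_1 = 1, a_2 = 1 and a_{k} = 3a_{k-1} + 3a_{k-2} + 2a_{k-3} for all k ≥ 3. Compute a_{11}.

483605

The ordinary generating function has denominator 1 - 3y - 3y^2 - 2y^3.
Iterating the recurrence: a_0,…,a_{11} = 2, 1, 1, 10, 35, 137, 536, 2089, 8149, 31786, 123983, 483605.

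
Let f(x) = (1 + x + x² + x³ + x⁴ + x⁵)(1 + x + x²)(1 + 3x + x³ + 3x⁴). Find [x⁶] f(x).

23

(1 + x + x² + x³ + x⁴ + x⁵) has coefficients 1,1,1,1,1,1 for degrees 0…5.
(1 + x + x²) has coefficients 1,1,1,0,0,0,0 for degrees 0…6.
Finally multiplying by (1 + 3x + x³ + 3x⁴), the product of all factors after the first has coefficients 1,4,4,4,4,4,3 for degrees 0…6.
[x⁶] = 1·3 + 1·4 + 1·4 + 1·4 + 1·4 + 1·4 = 23.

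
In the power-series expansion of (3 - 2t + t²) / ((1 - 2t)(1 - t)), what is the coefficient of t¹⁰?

4606

The denominator gives the recurrence a_n = 3a_(n−1) − 2a_(n−2) for n ≥ 3; the numerator fixes a_0 = 3, a_1 = 7, a_2 = 16.
Iterating: 3, 7, 16, 34, 70, 142, 286, 574, 1150, 2302, 4606, so a_10 = 4606.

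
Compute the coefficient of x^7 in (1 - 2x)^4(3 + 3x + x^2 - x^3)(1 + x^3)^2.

-69

(1 - 2x)^4 has coefficients 1,-8,24,-32,16 for degrees 0…4.
(3 + 3x + x^2 - x^3) has coefficients 3,3,1,-1,0,0,0,0 for degrees 0…7.
Finally multiplying by (1 + x^3)^2, the product of all factors after the first has coefficients 3,3,1,5,6,2,1,3 for degrees 0…7.
[x^7] = 1·3 − 8·1 + 24·2 − 32·6 + 16·5 = -69.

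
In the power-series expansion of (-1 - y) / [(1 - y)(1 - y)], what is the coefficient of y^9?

-19

The denominator gives the recurrence a_n = 2a_(n−1) − a_(n−2) for n ≥ 2; the numerator fixes a_0 = -1, a_1 = -3.
Iterating: -1, -3, -5, -7, -9, -11, -13, -15, -17, -19, so a_9 = -19.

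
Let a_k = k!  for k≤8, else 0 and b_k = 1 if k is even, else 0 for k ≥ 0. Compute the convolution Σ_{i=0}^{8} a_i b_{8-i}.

41067

The convolution is the t^8 coefficient of A(t)B(t).
Σ = 1·1 + 1·0 + 2·1 + 6·0 + 24·1 + 120·0 + 720·1 + 5040·0 + 40320·1 = 41067.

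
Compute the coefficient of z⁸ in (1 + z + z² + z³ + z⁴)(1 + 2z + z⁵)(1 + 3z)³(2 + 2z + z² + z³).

(1 + z + z² + z³ + z⁴) has coefficients 1,1,1,1,1 for degrees 0…4.
(1 + 2z + z⁵) has coefficients 1,2,0,0,0,1,0,0,0 for degrees 0…8.
Multiplying by (1 + 3z)³ gives running coefficients 1,11,45,81,54,1,9,27,27 for degrees 0…8.
Finally multiplying by (2 + 2z + z² + z³), the product of all factors after the first has coefficients 2,24,113,264,326,236,155,127,118 for degrees 0…8.
[z⁸] = 1·118 + 1·127 + 1·155 + 1·236 + 1·326 = 962.

962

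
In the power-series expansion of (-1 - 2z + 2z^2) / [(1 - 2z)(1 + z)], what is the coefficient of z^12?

The denominator gives the recurrence a_n = a_(n−1) + 2a_(n−2) for n ≥ 3; the numerator fixes a_0 = -1, a_1 = -3, a_2 = -3.
Iterating: -1, -3, -3, -9, -15, -33, -63, -129, -255, -513, -1023, -2049, -4095, so a_12 = -4095.

-4095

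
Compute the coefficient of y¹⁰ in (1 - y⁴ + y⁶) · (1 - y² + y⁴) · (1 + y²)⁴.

4

(1 - y⁴ + y⁶) has coefficients 1,0,0,0,-1,0,1 for degrees 0…6.
(1 - y² + y⁴) has coefficients 1,0,-1,0,1,0,0,0,0,0,0 for degrees 0…10.
Finally multiplying by (1 + y²)⁴, the product of all factors after the first has coefficients 1,0,3,0,3,0,2,0,3,0,3 for degrees 0…10.
[y¹⁰] = 1·3 − 1·2 + 1·3 = 4.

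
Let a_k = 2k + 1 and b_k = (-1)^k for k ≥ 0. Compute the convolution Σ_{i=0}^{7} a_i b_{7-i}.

8

The convolution is the t^7 coefficient of A(t)B(t).
Σ = 1·(-1) + 3·1 + 5·(-1) + 7·1 + 9·(-1) + 11·1 + 13·(-1) + 15·1 = 8.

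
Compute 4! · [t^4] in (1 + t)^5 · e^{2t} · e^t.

2541

The EGF product rule gives c_4 = Σ_{k_1+k_2+k_3=4} C(4; k_1,k_2,k_3) · ∏ g_i(k_i), where (1+t)^5 gives the falling factorial (5)_k; e^{2t} gives (2)^k; e^t gives (1)^k.
g_1(k) for k = 0…4: 1, 5, 20, 60, 120.
g_2(k) for k = 0…4: 1, 2, 4, 8, 16.
g_3(k) for k = 0…4: 1, 1, 1, 1, 1.
First combine the last two factors: h(k) = Σ_j C(k,j)·g_2(j)·g_3(k−j) for k = 0…4: 1, 3, 9, 27, 81.
c_4 = Σ_k C(4,k)·g_1(k)·h(4−k) = 1·1·81 + 4·5·27 + 6·20·9 + 4·60·3 + 1·120·1 = 81 + 540 + 1080 + 720 + 120 = 2541.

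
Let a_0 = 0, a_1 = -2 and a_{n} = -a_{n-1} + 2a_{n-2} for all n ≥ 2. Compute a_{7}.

The ordinary generating function has denominator 1 + y - 2y^2.
Iterating the recurrence: a_0,…,a_{7} = 0, -2, 2, -6, 10, -22, 42, -86.

-86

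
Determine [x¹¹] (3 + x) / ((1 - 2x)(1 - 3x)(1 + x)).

Partial fractions give a closed form: a_n = (-14/3)·2^n + (15/2)·3^n + (1/6)·(-1)^n.
At n = 11: a_11 = 1319045.

1319045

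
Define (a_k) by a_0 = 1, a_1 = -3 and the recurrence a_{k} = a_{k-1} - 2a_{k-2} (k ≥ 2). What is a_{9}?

The ordinary generating function has denominator 1 - y + 2y^2.
Iterating the recurrence: a_0,…,a_{9} = 1, -3, -5, 1, 11, 9, -13, -31, -5, 57.

57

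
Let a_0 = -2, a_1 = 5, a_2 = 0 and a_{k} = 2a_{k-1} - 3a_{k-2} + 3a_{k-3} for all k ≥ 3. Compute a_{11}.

153

The ordinary generating function has denominator 1 - 2q + 3q^2 - 3q^3.
Iterating the recurrence: a_0,…,a_{11} = -2, 5, 0, -21, -27, 9, 36, -36, -153, -90, 171, 153.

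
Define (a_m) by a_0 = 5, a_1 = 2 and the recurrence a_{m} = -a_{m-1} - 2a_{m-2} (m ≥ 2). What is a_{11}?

-64

The ordinary generating function has denominator 1 + x + 2x^2.
Iterating the recurrence: a_0,…,a_{11} = 5, 2, -12, 8, 16, -32, 0, 64, -64, -64, 192, -64.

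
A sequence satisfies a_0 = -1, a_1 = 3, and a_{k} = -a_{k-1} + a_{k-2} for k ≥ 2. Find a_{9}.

123

The ordinary generating function has denominator 1 + z - z^2.
Iterating the recurrence: a_0,…,a_{9} = -1, 3, -4, 7, -11, 18, -29, 47, -76, 123.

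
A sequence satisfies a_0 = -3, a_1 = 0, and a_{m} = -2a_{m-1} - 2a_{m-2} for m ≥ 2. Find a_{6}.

-24

The ordinary generating function has denominator 1 + 2t + 2t^2.
Iterating the recurrence: a_0,…,a_{6} = -3, 0, 6, -12, 12, 0, -24.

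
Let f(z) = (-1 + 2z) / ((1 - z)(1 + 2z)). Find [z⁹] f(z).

The denominator gives the recurrence a_n = −a_(n−1) + 2a_(n−2) for n ≥ 2; the numerator fixes a_0 = -1, a_1 = 3.
Iterating: -1, 3, -5, 11, -21, 43, -85, 171, -341, 683, so a_9 = 683.

683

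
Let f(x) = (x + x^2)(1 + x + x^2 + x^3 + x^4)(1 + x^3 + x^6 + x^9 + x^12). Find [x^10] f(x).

3

(x + x^2) has coefficients 0,1,1 for degrees 0…2.
(1 + x + x^2 + x^3 + x^4) has coefficients 1,1,1,1,1,0,0,0,0,0,0 for degrees 0…10.
Finally multiplying by (1 + x^3 + x^6 + x^9 + x^12), the product of all factors after the first has coefficients 1,1,1,2,2,1,2,2,1,2,2 for degrees 0…10.
[x^10] = 1·2 + 1·1 = 3.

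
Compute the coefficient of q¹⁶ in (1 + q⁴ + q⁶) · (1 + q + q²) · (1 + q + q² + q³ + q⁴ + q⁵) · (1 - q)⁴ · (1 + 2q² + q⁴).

-10

(1 + q⁴ + q⁶) has coefficients 1,0,0,0,1,0,1 for degrees 0…6.
(1 + q + q²) has coefficients 1,1,1,0,0,0,0,0,0,0,0,0,0,0,0,0,0 for degrees 0…16.
Multiplying by (1 + q + q² + q³ + q⁴ + q⁵) gives running coefficients 1,2,3,3,3,3,2,1,0,0,0,0,0,0,0,0,0 for degrees 0…16.
Multiplying by (1 - q)⁴ gives running coefficients 1,-2,1,-1,2,-1,-1,2,-1,1,-2,1,0,0,0,0,0 for degrees 0…16.
Finally multiplying by (1 + 2q² + q⁴), the product of all factors after the first has coefficients 1,-2,3,-5,5,-5,4,-1,-1,4,-5,5,-5,3,-2,1,0 for degrees 0…16.
[q¹⁶] = 1·0 + 1·(-5) + 1·(-5) = -10.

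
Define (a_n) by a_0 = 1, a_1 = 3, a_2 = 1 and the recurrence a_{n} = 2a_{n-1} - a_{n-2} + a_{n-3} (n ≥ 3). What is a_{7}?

The ordinary generating function has denominator 1 - 2t + t^2 - t^3.
Iterating the recurrence: a_0,…,a_{7} = 1, 3, 1, 0, 2, 5, 8, 13.

13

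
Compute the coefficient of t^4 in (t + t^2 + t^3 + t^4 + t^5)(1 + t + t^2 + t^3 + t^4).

(t + t^2 + t^3 + t^4 + t^5) has coefficients 0,1,1,1,1 for degrees 0…4.
(1 + t + t^2 + t^3 + t^4) has coefficients 1,1,1,1,1 for degrees 0…4.
[t^4] = 1·1 + 1·1 + 1·1 + 1·1 = 4.

4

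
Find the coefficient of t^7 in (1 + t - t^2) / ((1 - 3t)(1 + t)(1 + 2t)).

1177

The denominator gives the recurrence a_n = 7a_(n−2) + 6a_(n−3) for n ≥ 3; the numerator fixes a_0 = 1, a_1 = 1, a_2 = 6.
Iterating: 1, 1, 6, 13, 48, 127, 414, 1177, so a_7 = 1177.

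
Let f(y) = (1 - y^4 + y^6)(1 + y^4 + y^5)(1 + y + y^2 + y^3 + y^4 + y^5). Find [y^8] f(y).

(1 - y^4 + y^6) has coefficients 1,0,0,0,-1,0,1 for degrees 0…6.
(1 + y^4 + y^5) has coefficients 1,0,0,0,1,1,0,0,0 for degrees 0…8.
Finally multiplying by (1 + y + y^2 + y^3 + y^4 + y^5), the product of all factors after the first has coefficients 1,1,1,1,2,3,2,2,2 for degrees 0…8.
[y^8] = 1·2 − 1·2 + 1·1 = 1.

1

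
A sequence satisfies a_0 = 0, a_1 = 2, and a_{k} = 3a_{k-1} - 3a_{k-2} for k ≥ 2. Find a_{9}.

The ordinary generating function has denominator 1 - 3z + 3z^2.
Iterating the recurrence: a_0,…,a_{9} = 0, 2, 6, 12, 18, 18, 0, -54, -162, -324.

-324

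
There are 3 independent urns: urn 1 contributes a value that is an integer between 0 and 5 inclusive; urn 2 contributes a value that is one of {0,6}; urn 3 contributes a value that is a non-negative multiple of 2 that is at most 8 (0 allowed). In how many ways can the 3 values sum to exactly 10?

5

The generating function for the choices is (1 + q + q² + q³ + q⁴ + q⁵)·(1 + q⁶)·(1 + q² + q⁴ + q⁶ + q⁸); the count is [q¹⁰].
(1 + q + q² + q³ + q⁴ + q⁵) has coefficients 1,1,1,1,1,1 for degrees 0…5.
(1 + q⁶) has coefficients 1,0,0,0,0,0,1,0,0,0,0 for degrees 0…10.
Finally multiplying by (1 + q² + q⁴ + q⁶ + q⁸), the product of all factors after the first has coefficients 1,0,1,0,1,0,2,0,2,0,1 for degrees 0…10.
[q¹⁰] = 1·1 + 1·0 + 1·2 + 1·0 + 1·2 + 1·0 = 5.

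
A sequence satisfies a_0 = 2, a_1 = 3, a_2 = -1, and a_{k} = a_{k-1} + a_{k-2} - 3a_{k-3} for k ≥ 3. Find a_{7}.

10

The ordinary generating function has denominator 1 - t - t^2 + 3t^3.
Iterating the recurrence: a_0,…,a_{7} = 2, 3, -1, -4, -14, -15, -17, 10.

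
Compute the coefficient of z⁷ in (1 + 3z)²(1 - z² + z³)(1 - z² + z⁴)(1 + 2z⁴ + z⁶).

-30

(1 + 3z)² has coefficients 1,6,9 for degrees 0…2.
(1 - z² + z³) has coefficients 1,0,-1,1,0,0,0,0 for degrees 0…7.
Multiplying by (1 - z² + z⁴) gives running coefficients 1,0,-2,1,2,-1,-1,1 for degrees 0…7.
Finally multiplying by (1 + 2z⁴ + z⁶), the product of all factors after the first has coefficients 1,0,-2,1,4,-1,-4,3 for degrees 0…7.
[z⁷] = 1·3 + 6·(-4) + 9·(-1) = -30.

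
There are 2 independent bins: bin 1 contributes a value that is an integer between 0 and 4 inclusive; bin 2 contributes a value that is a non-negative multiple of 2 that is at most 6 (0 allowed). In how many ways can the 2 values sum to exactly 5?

2

The generating function for the choices is (1 + x + x² + x³ + x⁴)·(1 + x² + x⁴ + x⁶); the count is [x⁵].
(1 + x + x² + x³ + x⁴) has coefficients 1,1,1,1,1 for degrees 0…4.
(1 + x² + x⁴ + x⁶) has coefficients 1,0,1,0,1,0 for degrees 0…5.
[x⁵] = 1·0 + 1·1 + 1·0 + 1·1 + 1·0 = 2.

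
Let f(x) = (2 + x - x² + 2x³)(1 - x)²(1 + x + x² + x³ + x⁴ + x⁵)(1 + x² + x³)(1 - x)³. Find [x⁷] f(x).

(2 + x - x² + 2x³) has coefficients 2,1,-1,2 for degrees 0…3.
(1 - x)² has coefficients 1,-2,1,0,0,0,0,0 for degrees 0…7.
Multiplying by (1 + x + x² + x³ + x⁴ + x⁵) gives running coefficients 1,-1,0,0,0,0,-1,1 for degrees 0…7.
Multiplying by (1 + x² + x³) gives running coefficients 1,-1,1,0,-1,0,-1,1 for degrees 0…7.
Finally multiplying by (1 - x)³, the product of all factors after the first has coefficients 1,-4,7,-7,3,2,-4,5 for degrees 0…7.
[x⁷] = 2·5 + 1·(-4) − 1·2 + 2·3 = 10.

10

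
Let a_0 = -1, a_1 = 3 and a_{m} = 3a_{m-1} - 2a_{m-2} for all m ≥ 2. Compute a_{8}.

1019

The ordinary generating function has denominator 1 - 3t + 2t^2.
Iterating the recurrence: a_0,…,a_{8} = -1, 3, 11, 27, 59, 123, 251, 507, 1019.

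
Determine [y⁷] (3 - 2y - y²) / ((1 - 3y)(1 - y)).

7290

The denominator gives the recurrence a_n = 4a_(n−1) − 3a_(n−2) for n ≥ 3; the numerator fixes a_0 = 3, a_1 = 10, a_2 = 30.
Iterating: 3, 10, 30, 90, 270, 810, 2430, 7290, so a_7 = 7290.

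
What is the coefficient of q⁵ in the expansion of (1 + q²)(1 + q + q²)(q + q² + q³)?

4

(1 + q²) has coefficients 1,0,1 for degrees 0…2.
(1 + q + q²) has coefficients 1,1,1,0,0,0 for degrees 0…5.
Finally multiplying by (q + q² + q³), the product of all factors after the first has coefficients 0,1,2,3,2,1 for degrees 0…5.
[q⁵] = 1·1 + 1·3 = 4.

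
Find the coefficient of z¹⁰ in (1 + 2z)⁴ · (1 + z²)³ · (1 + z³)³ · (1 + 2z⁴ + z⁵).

1394

(1 + 2z)⁴ has coefficients 1,8,24,32,16 for degrees 0…4.
(1 + z²)³ has coefficients 1,0,3,0,3,0,1,0,0,0,0 for degrees 0…10.
Multiplying by (1 + z³)³ gives running coefficients 1,0,3,3,3,9,4,9,9,4,9 for degrees 0…10.
Finally multiplying by (1 + 2z⁴ + z⁵), the product of all factors after the first has coefficients 1,0,3,3,5,10,10,18,18,25,26 for degrees 0…10.
[z¹⁰] = 1·26 + 8·25 + 24·18 + 32·18 + 16·10 = 1394.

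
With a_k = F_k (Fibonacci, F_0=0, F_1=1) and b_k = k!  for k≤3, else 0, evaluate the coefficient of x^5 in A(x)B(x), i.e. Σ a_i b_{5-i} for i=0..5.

18

Write out a_i and b_{5-i} for i = 0,…,5 and sum the products.
Σ = 0·0 + 1·0 + 1·6 + 2·2 + 3·1 + 5·1 = 18.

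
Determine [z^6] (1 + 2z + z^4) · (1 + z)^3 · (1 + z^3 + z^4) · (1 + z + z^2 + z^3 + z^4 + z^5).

(1 + 2z + z^4) has coefficients 1,2,0,0,1 for degrees 0…4.
(1 + z)^3 has coefficients 1,3,3,1,0,0,0 for degrees 0…6.
Multiplying by (1 + z^3 + z^4) gives running coefficients 1,3,3,2,4,6,4 for degrees 0…6.
Finally multiplying by (1 + z + z^2 + z^3 + z^4 + z^5), the product of all factors after the first has coefficients 1,4,7,9,13,19,22 for degrees 0…6.
[z^6] = 1·22 + 2·19 + 1·7 = 67.

67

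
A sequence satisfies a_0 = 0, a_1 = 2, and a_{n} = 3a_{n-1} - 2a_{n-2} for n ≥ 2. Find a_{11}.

The ordinary generating function has denominator 1 - 3t + 2t^2.
Iterating the recurrence: a_0,…,a_{11} = 0, 2, 6, 14, 30, 62, 126, 254, 510, 1022, 2046, 4094.

4094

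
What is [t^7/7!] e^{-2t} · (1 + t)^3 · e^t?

The EGF product rule gives c_7 = Σ_{k_1+k_2+k_3=7} C(7; k_1,k_2,k_3) · ∏ g_i(k_i), where e^{-2t} gives (-2)^k; (1+t)^3 gives the falling factorial (3)_k; e^t gives (1)^k.
g_1(k) for k = 0…7: 1, -2, 4, -8, 16, -32, 64, -128.
g_2(k) for k = 0…7: 1, 3, 6, 6, 0, 0, 0, 0.
g_3(k) for k = 0…7: 1, 1, 1, 1, 1, 1, 1, 1.
First combine the last two factors: h(k) = Σ_j C(k,j)·g_2(j)·g_3(k−j) for k = 0…7: 1, 4, 13, 34, 73, 136, 229, 358.
c_7 = Σ_k C(7,k)·g_1(k)·h(7−k) = 1·1·358 + 7·(-2)·229 + 21·4·136 + 35·(-8)·73 + 35·16·34 + 21·(-32)·13 + 7·64·4 + 1·(-128)·1 = 358 − 3206 + 11424 − 20440 + 19040 − 8736 + 1792 − 128 = 104.

104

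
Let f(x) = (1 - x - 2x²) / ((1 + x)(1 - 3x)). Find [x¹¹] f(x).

59049

The denominator gives the recurrence a_n = 2a_(n−1) + 3a_(n−2) for n ≥ 3; the numerator fixes a_0 = 1, a_1 = 1, a_2 = 3.
Iterating: 1, 1, 3, 9, 27, 81, 243, 729, 2187, 6561, 19683, 59049, so a_11 = 59049.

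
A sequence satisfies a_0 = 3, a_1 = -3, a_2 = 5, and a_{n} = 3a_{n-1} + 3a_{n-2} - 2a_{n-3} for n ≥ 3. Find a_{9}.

10632

The ordinary generating function has denominator 1 - 3y - 3y^2 + 2y^3.
Iterating the recurrence: a_0,…,a_{9} = 3, -3, 5, 0, 21, 53, 222, 783, 2909, 10632.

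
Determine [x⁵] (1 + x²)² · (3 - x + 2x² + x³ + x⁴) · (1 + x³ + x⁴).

8

(1 + x²)² has coefficients 1,0,2,0,1 for degrees 0…4.
(3 - x + 2x² + x³ + x⁴) has coefficients 3,-1,2,1,1,0 for degrees 0…5.
Finally multiplying by (1 + x³ + x⁴), the product of all factors after the first has coefficients 3,-1,2,4,3,1 for degrees 0…5.
[x⁵] = 1·1 + 2·4 + 1·(-1) = 8.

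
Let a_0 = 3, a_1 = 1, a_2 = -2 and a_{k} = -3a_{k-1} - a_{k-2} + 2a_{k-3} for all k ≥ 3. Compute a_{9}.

The ordinary generating function has denominator 1 + 3t + t^2 - 2t^3.
Iterating the recurrence: a_0,…,a_{9} = 3, 1, -2, 11, -29, 72, -165, 365, -786, 1663.

1663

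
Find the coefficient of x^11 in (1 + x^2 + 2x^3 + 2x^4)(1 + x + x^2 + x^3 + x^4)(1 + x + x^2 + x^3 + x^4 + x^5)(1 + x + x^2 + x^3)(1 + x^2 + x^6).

(1 + x^2 + 2x^3 + 2x^4) has coefficients 1,0,1,2,2 for degrees 0…4.
(1 + x + x^2 + x^3 + x^4) has coefficients 1,1,1,1,1,0,0,0,0,0,0,0 for degrees 0…11.
Multiplying by (1 + x + x^2 + x^3 + x^4 + x^5) gives running coefficients 1,2,3,4,5,5,4,3,2,1,0,0 for degrees 0…11.
Multiplying by (1 + x + x^2 + x^3) gives running coefficients 1,3,6,10,14,17,18,17,14,10,6,3 for degrees 0…11.
Finally multiplying by (1 + x^2 + x^6), the product of all factors after the first has coefficients 1,3,7,13,20,27,33,37,38,37,34,30 for degrees 0…11.
[x^11] = 1·30 + 1·37 + 2·38 + 2·37 = 217.

217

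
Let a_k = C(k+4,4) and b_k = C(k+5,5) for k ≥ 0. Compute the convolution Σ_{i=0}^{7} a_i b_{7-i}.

The convolution is the x^7 coefficient of A(x)B(x).
Σ = 1·792 + 5·462 + 15·252 + 35·126 + 70·56 + 126·21 + 210·6 + 330·1 = 19448.

19448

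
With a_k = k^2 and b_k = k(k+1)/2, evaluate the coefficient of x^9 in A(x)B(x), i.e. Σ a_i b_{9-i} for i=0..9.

The convolution is the t^9 coefficient of A(t)B(t).
Σ = 0·45 + 1·36 + 4·28 + 9·21 + 16·15 + 25·10 + 36·6 + 49·3 + 64·1 + 81·0 = 1254.

1254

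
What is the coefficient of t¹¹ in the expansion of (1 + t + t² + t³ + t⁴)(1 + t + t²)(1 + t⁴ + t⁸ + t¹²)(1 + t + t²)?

(1 + t + t² + t³ + t⁴) has coefficients 1,1,1,1,1 for degrees 0…4.
(1 + t + t²) has coefficients 1,1,1,0,0,0,0,0,0,0,0,0 for degrees 0…11.
Multiplying by (1 + t⁴ + t⁸ + t¹²) gives running coefficients 1,1,1,0,1,1,1,0,1,1,1,0 for degrees 0…11.
Finally multiplying by (1 + t + t²), the product of all factors after the first has coefficients 1,2,3,2,2,2,3,2,2,2,3,2 for degrees 0…11.
[t¹¹] = 1·2 + 1·3 + 1·2 + 1·2 + 1·2 = 11.

11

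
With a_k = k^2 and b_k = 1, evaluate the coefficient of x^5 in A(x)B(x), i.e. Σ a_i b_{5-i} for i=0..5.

55

This is [x^5] in the product of the two ordinary generating functions.
Σ = 0·1 + 1·1 + 4·1 + 9·1 + 16·1 + 25·1 = 55.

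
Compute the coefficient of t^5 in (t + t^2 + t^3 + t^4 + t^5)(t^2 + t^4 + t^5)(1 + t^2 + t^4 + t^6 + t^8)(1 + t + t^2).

5

(t + t^2 + t^3 + t^4 + t^5) has coefficients 0,1,1,1,1,1 for degrees 0…5.
(t^2 + t^4 + t^5) has coefficients 0,0,1,0,1,1 for degrees 0…5.
Multiplying by (1 + t^2 + t^4 + t^6 + t^8) gives running coefficients 0,0,1,0,2,1 for degrees 0…5.
Finally multiplying by (1 + t + t^2), the product of all factors after the first has coefficients 0,0,1,1,3,3 for degrees 0…5.
[t^5] = 1·3 + 1·1 + 1·1 + 1·0 + 1·0 = 5.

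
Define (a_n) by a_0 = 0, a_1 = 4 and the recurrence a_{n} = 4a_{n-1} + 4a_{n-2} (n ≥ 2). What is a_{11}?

23515136

The ordinary generating function has denominator 1 - 4x - 4x^2.
Iterating the recurrence: a_0,…,a_{11} = 0, 4, 16, 80, 384, 1856, 8960, 43264, 208896, 1008640, 4870144, 23515136.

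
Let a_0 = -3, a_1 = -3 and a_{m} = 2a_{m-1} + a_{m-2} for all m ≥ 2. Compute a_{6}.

The ordinary generating function has denominator 1 - 2q - q^2.
Iterating the recurrence: a_0,…,a_{6} = -3, -3, -9, -21, -51, -123, -297.

-297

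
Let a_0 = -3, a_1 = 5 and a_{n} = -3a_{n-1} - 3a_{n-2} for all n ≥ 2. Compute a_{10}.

The ordinary generating function has denominator 1 + 3x + 3x^2.
Iterating the recurrence: a_0,…,a_{10} = -3, 5, -6, 3, 9, -36, 81, -135, 162, -81, -243.

-243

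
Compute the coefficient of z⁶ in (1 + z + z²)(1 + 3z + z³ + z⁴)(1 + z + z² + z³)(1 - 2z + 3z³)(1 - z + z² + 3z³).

10

(1 + z + z²) has coefficients 1,1,1 for degrees 0…2.
(1 + 3z + z³ + z⁴) has coefficients 1,3,0,1,1,0,0 for degrees 0…6.
Multiplying by (1 + z + z² + z³) gives running coefficients 1,4,4,5,5,2,2 for degrees 0…6.
Multiplying by (1 - 2z + 3z³) gives running coefficients 1,2,-4,0,7,4,13 for degrees 0…6.
Finally multiplying by (1 - z + z² + 3z³), the product of all factors after the first has coefficients 1,1,-5,9,9,-15,16 for degrees 0…6.
[z⁶] = 1·16 + 1·(-15) + 1·9 = 10.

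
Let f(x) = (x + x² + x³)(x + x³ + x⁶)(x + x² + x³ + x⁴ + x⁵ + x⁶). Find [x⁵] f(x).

4

(x + x² + x³) has coefficients 0,1,1,1 for degrees 0…3.
(x + x³ + x⁶) has coefficients 0,1,0,1,0,0 for degrees 0…5.
Finally multiplying by (x + x² + x³ + x⁴ + x⁵ + x⁶), the product of all factors after the first has coefficients 0,0,1,1,2,2 for degrees 0…5.
[x⁵] = 1·2 + 1·1 + 1·1 = 4.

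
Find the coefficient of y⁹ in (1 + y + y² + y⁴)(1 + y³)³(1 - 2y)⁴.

(1 + y + y² + y⁴) has coefficients 1,1,1,0,1 for degrees 0…4.
(1 + y³)³ has coefficients 1,0,0,3,0,0,3,0,0,1 for degrees 0…9.
Finally multiplying by (1 - 2y)⁴, the product of all factors after the first has coefficients 1,-8,24,-29,-8,72,-93,24,72,-95 for degrees 0…9.
[y⁹] = 1·(-95) + 1·72 + 1·24 + 1·72 = 73.

73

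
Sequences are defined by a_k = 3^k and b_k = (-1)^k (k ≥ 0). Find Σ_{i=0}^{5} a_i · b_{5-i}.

Write out a_i and b_{5-i} for i = 0,…,5 and sum the products.
Σ = 1·(-1) + 3·1 + 9·(-1) + 27·1 + 81·(-1) + 243·1 = 182.

182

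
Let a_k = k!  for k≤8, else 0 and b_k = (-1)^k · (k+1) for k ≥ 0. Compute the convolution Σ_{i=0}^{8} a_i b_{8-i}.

32019

Write out a_i and b_{8-i} for i = 0,…,8 and sum the products.
Σ = 1·9 + 1·(-8) + 2·7 + 6·(-6) + 24·5 + 120·(-4) + 720·3 + 5040·(-2) + 40320·1 = 32019.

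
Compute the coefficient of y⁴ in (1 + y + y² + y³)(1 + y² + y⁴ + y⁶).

(1 + y + y² + y³) has coefficients 1,1,1,1 for degrees 0…3.
(1 + y² + y⁴ + y⁶) has coefficients 1,0,1,0,1 for degrees 0…4.
[y⁴] = 1·1 + 1·0 + 1·1 + 1·0 = 2.

2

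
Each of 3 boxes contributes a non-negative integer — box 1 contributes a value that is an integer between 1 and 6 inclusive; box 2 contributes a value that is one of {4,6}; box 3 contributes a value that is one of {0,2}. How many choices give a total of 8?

The generating function for the choices is (y + y^2 + y^3 + y^4 + y^5 + y^6)·(y^4 + y^6)·(1 + y^2); the count is [y^8].
(y + y^2 + y^3 + y^4 + y^5 + y^6) has coefficients 0,1,1,1,1,1,1 for degrees 0…6.
(y^4 + y^6) has coefficients 0,0,0,0,1,0,1,0,0 for degrees 0…8.
Finally multiplying by (1 + y^2), the product of all factors after the first has coefficients 0,0,0,0,1,0,2,0,1 for degrees 0…8.
[y^8] = 1·0 + 1·2 + 1·0 + 1·1 + 1·0 + 1·0 = 3.

3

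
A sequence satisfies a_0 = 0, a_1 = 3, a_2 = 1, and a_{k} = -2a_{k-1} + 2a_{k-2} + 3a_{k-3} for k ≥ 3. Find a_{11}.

The ordinary generating function has denominator 1 + 2z - 2z^2 - 3z^3.
Iterating the recurrence: a_0,…,a_{11} = 0, 3, 1, 4, 3, 5, 8, 3, 25, -20, 99, -163.

-163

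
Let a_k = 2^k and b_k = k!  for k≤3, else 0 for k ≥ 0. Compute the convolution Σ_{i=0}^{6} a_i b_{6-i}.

176

Write out a_i and b_{6-i} for i = 0,…,6 and sum the products.
Σ = 1·0 + 2·0 + 4·0 + 8·6 + 16·2 + 32·1 + 64·1 = 176.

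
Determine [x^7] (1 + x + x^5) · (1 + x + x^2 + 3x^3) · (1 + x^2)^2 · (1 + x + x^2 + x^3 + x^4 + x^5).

(1 + x + x^5) has coefficients 1,1,0,0,0,1 for degrees 0…5.
(1 + x + x^2 + 3x^3) has coefficients 1,1,1,3,0,0,0,0 for degrees 0…7.
Multiplying by (1 + x^2)^2 gives running coefficients 1,1,3,5,3,7,1,3 for degrees 0…7.
Finally multiplying by (1 + x + x^2 + x^3 + x^4 + x^5), the product of all factors after the first has coefficients 1,2,5,10,13,20,20,22 for degrees 0…7.
[x^7] = 1·22 + 1·20 + 1·5 = 47.

47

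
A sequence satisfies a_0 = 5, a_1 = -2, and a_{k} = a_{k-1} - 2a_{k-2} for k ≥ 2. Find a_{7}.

-64

The ordinary generating function has denominator 1 - y + 2y^2.
Iterating the recurrence: a_0,…,a_{7} = 5, -2, -12, -8, 16, 32, 0, -64.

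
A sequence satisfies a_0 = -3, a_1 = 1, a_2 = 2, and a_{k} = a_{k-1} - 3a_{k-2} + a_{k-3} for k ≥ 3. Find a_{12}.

-297

The ordinary generating function has denominator 1 - z + 3z^2 - z^3.
Iterating the recurrence: a_0,…,a_{12} = -3, 1, 2, -4, -9, 5, 28, 4, -75, -59, 170, 272, -297.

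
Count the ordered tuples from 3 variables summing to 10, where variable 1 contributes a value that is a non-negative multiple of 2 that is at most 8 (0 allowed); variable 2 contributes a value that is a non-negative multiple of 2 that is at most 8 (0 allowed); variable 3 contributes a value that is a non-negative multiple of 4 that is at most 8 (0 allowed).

10

The generating function for the choices is (1 + q^2 + q^4 + q^6 + q^8)·(1 + q^2 + q^4 + q^6 + q^8)·(1 + q^4 + q^8); the count is [q^10].
(1 + q^2 + q^4 + q^6 + q^8) has coefficients 1,0,1,0,1,0,1,0,1 for degrees 0…8.
(1 + q^2 + q^4 + q^6 + q^8) has coefficients 1,0,1,0,1,0,1,0,1,0,0 for degrees 0…10.
Finally multiplying by (1 + q^4 + q^8), the product of all factors after the first has coefficients 1,0,1,0,2,0,2,0,3,0,2 for degrees 0…10.
[q^10] = 1·2 + 1·3 + 1·2 + 1·2 + 1·1 = 10.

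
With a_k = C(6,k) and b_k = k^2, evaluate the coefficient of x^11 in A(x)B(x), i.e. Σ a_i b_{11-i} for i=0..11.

Write out a_i and b_{11-i} for i = 0,…,11 and sum the products.
Σ = 1·121 + 6·100 + 15·81 + 20·64 + 15·49 + 6·36 + 1·25 + 0·16 + 0·9 + 0·4 + 0·1 + 0·0 = 4192.

4192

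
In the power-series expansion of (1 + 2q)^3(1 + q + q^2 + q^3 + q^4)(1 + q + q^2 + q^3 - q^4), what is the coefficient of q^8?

27

(1 + 2q)^3 has coefficients 1,6,12,8 for degrees 0…3.
(1 + q + q^2 + q^3 + q^4) has coefficients 1,1,1,1,1,0,0,0,0 for degrees 0…8.
Finally multiplying by (1 + q + q^2 + q^3 - q^4), the product of all factors after the first has coefficients 1,2,3,4,3,2,1,0,-1 for degrees 0…8.
[q^8] = 1·(-1) + 6·0 + 12·1 + 8·2 = 27.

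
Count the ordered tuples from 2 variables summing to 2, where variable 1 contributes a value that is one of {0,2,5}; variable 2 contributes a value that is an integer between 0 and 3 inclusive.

The generating function for the choices is (1 + z² + z⁵)·(1 + z + z² + z³); the count is [z²].
(1 + z² + z⁵) has coefficients 1,0,1 for degrees 0…2.
(1 + z + z² + z³) has coefficients 1,1,1 for degrees 0…2.
[z²] = 1·1 + 1·1 = 2.

2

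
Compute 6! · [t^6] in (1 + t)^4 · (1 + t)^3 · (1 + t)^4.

332640

The EGF product rule gives c_6 = Σ_{k_1+k_2+k_3=6} C(6; k_1,k_2,k_3) · ∏ g_i(k_i), where (1+t)^4 gives the falling factorial (4)_k; (1+t)^3 gives the falling factorial (3)_k; (1+t)^4 gives the falling factorial (4)_k.
g_1(k) for k = 0…6: 1, 4, 12, 24, 24, 0, 0.
g_2(k) for k = 0…6: 1, 3, 6, 6, 0, 0, 0.
g_3(k) for k = 0…6: 1, 4, 12, 24, 24, 0, 0.
First combine the last two factors: h(k) = Σ_j C(k,j)·g_2(j)·g_3(k−j) for k = 0…6: 1, 7, 42, 210, 840, 2520, 5040.
c_6 = Σ_k C(6,k)·g_1(k)·h(6−k) = 1·1·5040 + 6·4·2520 + 15·12·840 + 20·24·210 + 15·24·42 = 5040 + 60480 + 151200 + 100800 + 15120 = 332640.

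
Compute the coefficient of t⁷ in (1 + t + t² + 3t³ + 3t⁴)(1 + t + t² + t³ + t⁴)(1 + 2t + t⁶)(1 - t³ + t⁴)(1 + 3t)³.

(1 + t + t² + 3t³ + 3t⁴) has coefficients 1,1,1,3,3 for degrees 0…4.
(1 + t + t² + t³ + t⁴) has coefficients 1,1,1,1,1,0,0,0 for degrees 0…7.
Multiplying by (1 + 2t + t⁶) gives running coefficients 1,3,3,3,3,2,1,1 for degrees 0…7.
Multiplying by (1 - t³ + t⁴) gives running coefficients 1,3,3,2,1,2,1,1 for degrees 0…7.
Finally multiplying by (1 + 3t)³, the product of all factors after the first has coefficients 1,12,57,137,181,146,100,91 for degrees 0…7.
[t⁷] = 1·91 + 1·100 + 1·146 + 3·181 + 3·137 = 1291.

1291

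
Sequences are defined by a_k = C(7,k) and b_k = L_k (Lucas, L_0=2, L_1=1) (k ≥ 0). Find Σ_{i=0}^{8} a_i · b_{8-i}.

1364

This is [x^8] in the product of the two ordinary generating functions.
Σ = 1·47 + 7·29 + 21·18 + 35·11 + 35·7 + 21·4 + 7·3 + 1·1 + 0·2 = 1364.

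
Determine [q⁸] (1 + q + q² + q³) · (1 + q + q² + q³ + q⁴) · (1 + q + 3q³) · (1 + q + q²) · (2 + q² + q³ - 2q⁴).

113

(1 + q + q² + q³) has coefficients 1,1,1,1 for degrees 0…3.
(1 + q + q² + q³ + q⁴) has coefficients 1,1,1,1,1,0,0,0,0 for degrees 0…8.
Multiplying by (1 + q + 3q³) gives running coefficients 1,2,2,5,5,4,3,3,0 for degrees 0…8.
Multiplying by (1 + q + q²) gives running coefficients 1,3,5,9,12,14,12,10,6 for degrees 0…8.
Finally multiplying by (2 + q² + q³ - 2q⁴), the product of all factors after the first has coefficients 2,6,11,22,30,36,35,28,14 for degrees 0…8.
[q⁸] = 1·14 + 1·28 + 1·35 + 1·36 = 113.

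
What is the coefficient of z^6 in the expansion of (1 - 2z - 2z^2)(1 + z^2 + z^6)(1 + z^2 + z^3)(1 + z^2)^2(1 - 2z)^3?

(1 - 2z - 2z^2) has coefficients 1,-2,-2 for degrees 0…2.
(1 + z^2 + z^6) has coefficients 1,0,1,0,0,0,1 for degrees 0…6.
Multiplying by (1 + z^2 + z^3) gives running coefficients 1,0,2,1,1,1,1 for degrees 0…6.
Multiplying by (1 + z^2)^2 gives running coefficients 1,0,4,1,6,3,5 for degrees 0…6.
Finally multiplying by (1 - 2z)^3, the product of all factors after the first has coefficients 1,-6,16,-31,48,-53,51 for degrees 0…6.
[z^6] = 1·51 − 2·(-53) − 2·48 = 61.

61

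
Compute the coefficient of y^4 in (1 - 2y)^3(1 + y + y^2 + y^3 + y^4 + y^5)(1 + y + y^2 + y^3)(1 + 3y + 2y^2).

(1 - 2y)^3 has coefficients 1,-6,12,-8 for degrees 0…3.
(1 + y + y^2 + y^3 + y^4 + y^5) has coefficients 1,1,1,1,1 for degrees 0…4.
Multiplying by (1 + y + y^2 + y^3) gives running coefficients 1,2,3,4,4 for degrees 0…4.
Finally multiplying by (1 + 3y + 2y^2), the product of all factors after the first has coefficients 1,5,11,17,22 for degrees 0…4.
[y^4] = 1·22 − 6·17 + 12·11 − 8·5 = 12.

12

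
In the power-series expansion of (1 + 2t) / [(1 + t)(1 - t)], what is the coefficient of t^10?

1

Partial fractions give a closed form: a_n = (-1/2)·(-1)^n + (3/2)·1^n.
At n = 10: a_10 = 1.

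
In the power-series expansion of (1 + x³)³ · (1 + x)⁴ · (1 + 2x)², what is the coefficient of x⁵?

(1 + x³)³ has coefficients 1,0,0,3,0,0 for degrees 0…5.
(1 + x)⁴ has coefficients 1,4,6,4,1,0 for degrees 0…5.
Finally multiplying by (1 + 2x)², the product of all factors after the first has coefficients 1,8,26,44,41,20 for degrees 0…5.
[x⁵] = 1·20 + 3·26 = 98.

98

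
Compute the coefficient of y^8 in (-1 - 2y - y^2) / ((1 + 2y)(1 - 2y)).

The denominator gives the recurrence a_n = 4a_(n−2) for n ≥ 3; the numerator fixes a_0 = -1, a_1 = -2, a_2 = -5.
Iterating: -1, -2, -5, -8, -20, -32, -80, -128, -320, so a_8 = -320.

-320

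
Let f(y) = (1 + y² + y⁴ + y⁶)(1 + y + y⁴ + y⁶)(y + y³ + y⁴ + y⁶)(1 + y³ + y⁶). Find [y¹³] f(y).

17

(1 + y² + y⁴ + y⁶) has coefficients 1,0,1,0,1,0,1 for degrees 0…6.
(1 + y + y⁴ + y⁶) has coefficients 1,1,0,0,1,0,1,0,0,0,0,0,0,0 for degrees 0…13.
Multiplying by (y + y³ + y⁴ + y⁶) gives running coefficients 0,1,1,1,2,2,1,3,1,1,2,0,1,0 for degrees 0…13.
Finally multiplying by (1 + y³ + y⁶), the product of all factors after the first has coefficients 0,1,1,1,3,3,2,6,4,3,7,3,3,5 for degrees 0…13.
[y¹³] = 1·5 + 1·3 + 1·3 + 1·6 = 17.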